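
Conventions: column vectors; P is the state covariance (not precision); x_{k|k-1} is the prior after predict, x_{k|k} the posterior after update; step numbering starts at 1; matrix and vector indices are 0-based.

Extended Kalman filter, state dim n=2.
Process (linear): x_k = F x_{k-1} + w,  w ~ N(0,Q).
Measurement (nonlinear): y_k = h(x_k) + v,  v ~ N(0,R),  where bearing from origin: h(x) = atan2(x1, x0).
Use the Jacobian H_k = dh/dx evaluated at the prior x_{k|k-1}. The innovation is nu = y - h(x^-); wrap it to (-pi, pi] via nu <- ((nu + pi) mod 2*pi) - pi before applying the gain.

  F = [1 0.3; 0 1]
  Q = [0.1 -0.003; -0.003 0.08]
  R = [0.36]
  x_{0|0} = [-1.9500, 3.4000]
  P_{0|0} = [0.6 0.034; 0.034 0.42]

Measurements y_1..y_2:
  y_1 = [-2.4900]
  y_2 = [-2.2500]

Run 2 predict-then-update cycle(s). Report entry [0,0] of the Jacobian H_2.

H_jac[0,0] = -0.2959

step 1: x^-=[-0.9300, 3.4000]  P^-=[0.7582 0.1570; 0.1570 0.5000]  H_jac=[-0.2736 -0.0748]  S=[0.4260]  K=[-0.5146; -0.1887]  nu=[1.9554]  x^+=[-1.9363, 3.0310]  P^+=[0.6454 0.1156; 0.1156 0.4848]
step 2: x^-=[-1.0270, 3.0310]  P^-=[0.8584 0.2581; 0.2581 0.5648]  H_jac=[-0.2959 -0.1003]  S=[0.4562]  K=[-0.6136; -0.2916]  nu=[2.1357]  x^+=[-2.3375, 2.4083]  P^+=[0.6866 0.1765; 0.1765 0.5260]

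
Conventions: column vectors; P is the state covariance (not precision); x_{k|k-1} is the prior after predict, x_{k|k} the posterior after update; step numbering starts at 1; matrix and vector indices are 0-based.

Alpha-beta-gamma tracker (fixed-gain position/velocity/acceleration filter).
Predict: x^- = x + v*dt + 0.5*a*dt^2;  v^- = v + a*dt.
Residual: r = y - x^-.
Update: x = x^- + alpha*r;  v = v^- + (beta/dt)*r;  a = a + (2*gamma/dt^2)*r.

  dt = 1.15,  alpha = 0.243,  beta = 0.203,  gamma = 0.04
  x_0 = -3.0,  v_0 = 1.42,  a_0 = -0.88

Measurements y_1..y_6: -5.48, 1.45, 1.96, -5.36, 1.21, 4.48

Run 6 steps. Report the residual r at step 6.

resid = 9.4625

step 1: x_pred=-1.9489  r=-3.5311  x^+=-2.8070  v^+=-0.2153  a^+=-1.0936
step 2: x_pred=-3.7777  r=5.2277  x^+=-2.5074  v^+=-0.5502  a^+=-0.7774
step 3: x_pred=-3.6541  r=5.6141  x^+=-2.2899  v^+=-0.4531  a^+=-0.4378
step 4: x_pred=-3.1004  r=-2.2596  x^+=-3.6495  v^+=-1.3554  a^+=-0.5744
step 5: x_pred=-5.5881  r=6.7981  x^+=-3.9361  v^+=-0.8160  a^+=-0.1632
step 6: x_pred=-4.9825  r=9.4625  x^+=-2.6831  v^+=0.6666  a^+=0.4092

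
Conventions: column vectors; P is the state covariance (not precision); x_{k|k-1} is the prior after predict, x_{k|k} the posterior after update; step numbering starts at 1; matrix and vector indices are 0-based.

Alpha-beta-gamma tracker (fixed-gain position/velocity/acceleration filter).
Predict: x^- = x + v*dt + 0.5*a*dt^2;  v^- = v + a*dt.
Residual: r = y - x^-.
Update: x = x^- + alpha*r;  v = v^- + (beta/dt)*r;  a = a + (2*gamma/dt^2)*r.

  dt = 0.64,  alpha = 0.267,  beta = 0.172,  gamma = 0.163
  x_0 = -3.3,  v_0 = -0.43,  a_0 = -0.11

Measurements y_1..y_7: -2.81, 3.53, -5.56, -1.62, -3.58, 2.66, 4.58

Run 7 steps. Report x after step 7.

step 1: x_pred=-3.5977  r=0.7877  x^+=-3.3874  v^+=-0.2887  a^+=0.5170
step 2: x_pred=-3.4663  r=6.9963  x^+=-1.5983  v^+=1.9224  a^+=6.0853
step 3: x_pred=0.8783  r=-6.4383  x^+=-0.8407  v^+=4.0867  a^+=0.9610
step 4: x_pred=1.9716  r=-3.5916  x^+=1.0126  v^+=3.7365  a^+=-1.8975
step 5: x_pred=3.0154  r=-6.5954  x^+=1.2544  v^+=0.7496  a^+=-7.1468
step 6: x_pred=0.2705  r=2.3895  x^+=0.9085  v^+=-3.1822  a^+=-5.2450
step 7: x_pred=-2.2022  r=6.7822  x^+=-0.3914  v^+=-4.7162  a^+=0.1530

x_post = -0.3914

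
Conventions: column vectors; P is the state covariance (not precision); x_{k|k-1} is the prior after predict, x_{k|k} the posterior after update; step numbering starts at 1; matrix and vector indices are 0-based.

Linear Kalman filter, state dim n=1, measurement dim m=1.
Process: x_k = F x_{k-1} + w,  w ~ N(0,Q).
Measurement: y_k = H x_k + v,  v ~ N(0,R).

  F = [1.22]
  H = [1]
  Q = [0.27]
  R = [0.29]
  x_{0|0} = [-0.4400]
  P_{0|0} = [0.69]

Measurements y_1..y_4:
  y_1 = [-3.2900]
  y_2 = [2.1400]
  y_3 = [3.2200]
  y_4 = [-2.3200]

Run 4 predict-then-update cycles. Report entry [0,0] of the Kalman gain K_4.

K[0,0] = 0.6569

step 1: x^-=[-0.5368]  P^-=[1.2970]  S=[1.5870]  K=[0.8173]  nu=[-2.7532]  x^+=[-2.7869]  P^+=[0.2370]
step 2: x^-=[-3.4000]  P^-=[0.6228]  S=[0.9128]  K=[0.6823]  nu=[5.5400]  x^+=[0.3798]  P^+=[0.1979]
step 3: x^-=[0.4634]  P^-=[0.5645]  S=[0.8545]  K=[0.6606]  nu=[2.7566]  x^+=[2.2845]  P^+=[0.1916]
step 4: x^-=[2.7870]  P^-=[0.5551]  S=[0.8451]  K=[0.6569]  nu=[-5.1070]  x^+=[-0.5676]  P^+=[0.1905]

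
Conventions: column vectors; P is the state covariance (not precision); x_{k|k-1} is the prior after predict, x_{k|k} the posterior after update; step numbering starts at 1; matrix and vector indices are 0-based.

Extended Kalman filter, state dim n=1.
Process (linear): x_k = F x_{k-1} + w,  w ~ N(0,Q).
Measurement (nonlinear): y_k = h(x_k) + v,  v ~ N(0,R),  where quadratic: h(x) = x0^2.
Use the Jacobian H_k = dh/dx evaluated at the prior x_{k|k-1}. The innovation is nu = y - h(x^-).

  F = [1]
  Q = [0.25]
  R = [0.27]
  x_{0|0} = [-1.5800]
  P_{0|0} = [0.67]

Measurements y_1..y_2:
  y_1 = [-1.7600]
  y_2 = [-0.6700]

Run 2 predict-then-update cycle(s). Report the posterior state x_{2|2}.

step 1: x^-=[-1.5800]  P^-=[0.9200]  H_jac=[-3.1600]  S=[9.4568]  K=[-0.3074]  nu=[-4.2564]  x^+=[-0.2715]  P^+=[0.0263]
step 2: x^-=[-0.2715]  P^-=[0.2763]  H_jac=[-0.5430]  S=[0.3515]  K=[-0.4268]  nu=[-0.7437]  x^+=[0.0459]  P^+=[0.2122]

x_post = [0.0459]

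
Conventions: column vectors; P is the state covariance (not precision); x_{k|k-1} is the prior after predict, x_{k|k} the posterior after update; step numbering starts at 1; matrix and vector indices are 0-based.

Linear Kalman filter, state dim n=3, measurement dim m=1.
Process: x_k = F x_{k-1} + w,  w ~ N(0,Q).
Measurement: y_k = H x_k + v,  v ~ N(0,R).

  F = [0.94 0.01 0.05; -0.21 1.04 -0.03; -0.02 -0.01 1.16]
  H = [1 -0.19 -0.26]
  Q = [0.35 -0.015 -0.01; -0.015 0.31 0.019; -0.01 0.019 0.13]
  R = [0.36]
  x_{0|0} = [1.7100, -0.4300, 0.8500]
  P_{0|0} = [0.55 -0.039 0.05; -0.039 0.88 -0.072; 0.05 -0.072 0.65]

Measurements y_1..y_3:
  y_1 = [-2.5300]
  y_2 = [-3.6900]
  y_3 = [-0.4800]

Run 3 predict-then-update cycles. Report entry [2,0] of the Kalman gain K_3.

K[2,0] = -0.0750

step 1: x^-=[1.6456, -0.8318, 0.9561]  P^-=[0.8416 -0.1591 0.0713; -0.1591 1.3088 -0.1088; 0.0713 -0.1088 1.0043]  S=[1.3294]  K=[0.6419; -0.2855; -0.1272]  nu=[-4.0851]  x^+=[-0.9765, 0.3344, 1.4758]  P^+=[0.2939 0.0845 0.1799; 0.0845 1.2005 -0.1570; 0.1799 -0.1570 0.9828]
step 2: x^-=[-0.8408, 0.5085, 1.7282]  P^-=[0.6306 0.0053 0.2348; 0.0053 1.5974 -0.2612; 0.2348 -0.2612 1.4480]  S=[0.9962]  K=[0.5707; -0.2311; -0.0924]  nu=[-2.3033]  x^+=[-2.1552, 1.0409, 1.9410]  P^+=[0.3061 0.1367 0.2873; 0.1367 1.5442 -0.2825; 0.2873 -0.2825 1.4395]
step 3: x^-=[-1.9185, 1.4769, 2.2843]  P^-=[0.6535 0.0461 0.3761; 0.0461 1.9565 -0.4592; 0.3761 -0.4592 2.0605]  S=[0.9650]  K=[0.5668; -0.2137; -0.0750]  nu=[2.3130]  x^+=[-0.6074, 0.9826, 2.1108]  P^+=[0.3435 0.1630 0.4171; 0.1630 1.9125 -0.4746; 0.4171 -0.4746 2.0551]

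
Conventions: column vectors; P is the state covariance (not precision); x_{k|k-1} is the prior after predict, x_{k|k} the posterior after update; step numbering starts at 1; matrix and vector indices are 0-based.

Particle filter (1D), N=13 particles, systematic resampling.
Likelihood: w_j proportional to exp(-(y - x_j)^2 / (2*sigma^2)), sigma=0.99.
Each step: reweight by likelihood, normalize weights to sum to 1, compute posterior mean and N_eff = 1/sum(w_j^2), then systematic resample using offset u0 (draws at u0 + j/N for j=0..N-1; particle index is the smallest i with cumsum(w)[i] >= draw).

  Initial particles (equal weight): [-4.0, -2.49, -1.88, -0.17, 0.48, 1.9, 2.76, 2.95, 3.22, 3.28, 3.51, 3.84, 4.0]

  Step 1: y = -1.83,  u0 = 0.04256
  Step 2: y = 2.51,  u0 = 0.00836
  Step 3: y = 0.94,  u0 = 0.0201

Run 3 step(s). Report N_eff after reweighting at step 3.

step 1: w=[0.0411, 0.3637, 0.4536, 0.1114, 0.0299, 0.0004, 0.0000, 0.0000, 0.0000, 0.0000, 0.0000, 0.0000, 0.0000]  mean=-1.9266  Neff=2.8328  idx=[1, 1, 1, 1, 1, 2, 2, 2, 2, 2, 2, 3, 3]
step 2: w=[0.0001, 0.0001, 0.0001, 0.0001, 0.0001, 0.0010, 0.0010, 0.0010, 0.0010, 0.0010, 0.0010, 0.4967, 0.4967]  mean=-0.1813  Neff=2.0263  idx=[11, 11, 11, 11, 11, 11, 11, 12, 12, 12, 12, 12, 12]
step 3: w=[0.0769, 0.0769, 0.0769, 0.0769, 0.0769, 0.0769, 0.0769, 0.0769, 0.0769, 0.0769, 0.0769, 0.0769, 0.0769]  mean=-0.1700  Neff=13.0000  idx=[0, 1, 2, 3, 4, 5, 6, 7, 8, 9, 10, 11, 12]

N_eff = 13.0000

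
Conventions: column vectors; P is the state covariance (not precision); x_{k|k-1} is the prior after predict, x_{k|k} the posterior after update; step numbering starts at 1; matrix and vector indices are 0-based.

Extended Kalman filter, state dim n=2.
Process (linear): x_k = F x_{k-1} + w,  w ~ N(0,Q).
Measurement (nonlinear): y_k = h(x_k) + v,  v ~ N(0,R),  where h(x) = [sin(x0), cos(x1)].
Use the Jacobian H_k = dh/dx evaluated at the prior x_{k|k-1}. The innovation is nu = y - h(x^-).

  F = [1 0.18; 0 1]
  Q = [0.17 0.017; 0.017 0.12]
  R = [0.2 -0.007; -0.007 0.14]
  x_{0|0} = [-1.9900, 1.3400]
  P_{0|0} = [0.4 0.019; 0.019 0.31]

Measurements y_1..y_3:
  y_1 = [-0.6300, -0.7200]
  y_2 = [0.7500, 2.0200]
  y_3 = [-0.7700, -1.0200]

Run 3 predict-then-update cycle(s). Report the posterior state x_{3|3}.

step 1: x^-=[-1.7488, 1.3400]  P^-=[0.5869 0.0918; 0.0918 0.4300]  H_jac=[-0.1771 0.0000; 0.0000 -0.9735]  S=[0.2184 0.0088; 0.0088 0.5475]  K=[-0.4695 -0.1557; -0.0436 -0.7639]  nu=[0.3542, -0.9488]  x^+=[-1.7674, 2.0493]  P^+=[0.5242 0.0190; 0.0190 0.1095]
step 2: x^-=[-1.3986, 2.0493]  P^-=[0.7046 0.0557; 0.0557 0.2295]  H_jac=[0.1714 0.0000; 0.0000 -0.8877]  S=[0.2207 -0.0155; -0.0155 0.3209]  K=[0.5382 -0.1282; -0.0013 -0.6351]  nu=[1.7352, 2.4804]  x^+=[-0.7827, 0.4718]  P^+=[0.6332 0.0245; 0.0245 0.1001]
step 3: x^-=[-0.6978, 0.4718]  P^-=[0.8153 0.0595; 0.0595 0.2201]  H_jac=[0.7663 0.0000; 0.0000 -0.4545]  S=[0.6787 -0.0277; -0.0277 0.1855]  K=[0.9201 -0.0083; 0.0454 -0.5327]  nu=[-0.1275, -1.9107]  x^+=[-0.7993, 1.4839]  P^+=[0.2402 0.0167; 0.0167 0.1648]

x_post = [-0.7993, 1.4839]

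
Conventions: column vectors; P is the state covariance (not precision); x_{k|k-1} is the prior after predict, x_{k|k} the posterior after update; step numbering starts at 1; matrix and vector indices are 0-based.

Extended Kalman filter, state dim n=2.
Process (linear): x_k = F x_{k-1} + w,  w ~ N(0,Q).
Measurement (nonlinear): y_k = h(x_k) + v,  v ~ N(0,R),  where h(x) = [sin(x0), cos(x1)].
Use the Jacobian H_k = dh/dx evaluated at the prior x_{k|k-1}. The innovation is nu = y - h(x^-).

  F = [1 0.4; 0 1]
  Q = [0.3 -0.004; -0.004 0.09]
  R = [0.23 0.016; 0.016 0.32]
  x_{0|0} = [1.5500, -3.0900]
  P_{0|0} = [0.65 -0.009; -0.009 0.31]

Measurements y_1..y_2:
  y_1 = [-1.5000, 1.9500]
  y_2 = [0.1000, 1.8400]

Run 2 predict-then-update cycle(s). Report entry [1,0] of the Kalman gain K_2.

K[1,0] = -0.2311

step 1: x^-=[0.3140, -3.0900]  P^-=[0.9924 0.1110; 0.1110 0.4000]  H_jac=[0.9511 0.0000; 0.0000 0.0516]  S=[1.1277 0.0214; 0.0214 0.3211]  K=[0.8377 -0.0381; 0.0925 0.0581]  nu=[-1.8089, 2.9487]  x^+=[-1.3137, -3.0861]  P^+=[0.2019 0.0233; 0.0233 0.3890]
step 2: x^-=[-2.5481, -3.0861]  P^-=[0.5829 0.1750; 0.1750 0.4790]  H_jac=[-0.8290 0.0000; 0.0000 0.0555]  S=[0.6306 0.0080; 0.0080 0.3215]  K=[-0.7669 0.0492; -0.2311 0.0884]  nu=[0.6592, 2.8385]  x^+=[-2.9142, -2.9877]  P^+=[0.2118 0.0624; 0.0624 0.4432]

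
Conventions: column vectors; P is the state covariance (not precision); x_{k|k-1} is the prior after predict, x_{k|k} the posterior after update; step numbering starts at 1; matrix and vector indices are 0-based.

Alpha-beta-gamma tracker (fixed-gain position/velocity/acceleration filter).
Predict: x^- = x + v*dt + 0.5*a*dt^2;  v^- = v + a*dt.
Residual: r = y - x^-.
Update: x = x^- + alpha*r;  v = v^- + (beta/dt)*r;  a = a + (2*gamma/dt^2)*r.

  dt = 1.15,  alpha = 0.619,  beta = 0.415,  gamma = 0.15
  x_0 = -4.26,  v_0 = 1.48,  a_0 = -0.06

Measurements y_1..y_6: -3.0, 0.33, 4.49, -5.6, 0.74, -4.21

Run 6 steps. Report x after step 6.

step 1: x_pred=-2.5977  r=-0.4023  x^+=-2.8467  v^+=1.2658  a^+=-0.1513
step 2: x_pred=-1.4911  r=1.8211  x^+=-0.3638  v^+=1.7490  a^+=0.2618
step 3: x_pred=1.8207  r=2.6693  x^+=3.4730  v^+=3.0134  a^+=0.8673
step 4: x_pred=7.5119  r=-13.1119  x^+=-0.6044  v^+=-0.7209  a^+=-2.1070
step 5: x_pred=-2.8266  r=3.5666  x^+=-0.6189  v^+=-1.8568  a^+=-1.2979
step 6: x_pred=-3.6125  r=-0.5975  x^+=-3.9824  v^+=-3.5651  a^+=-1.4335

x_post = -3.9824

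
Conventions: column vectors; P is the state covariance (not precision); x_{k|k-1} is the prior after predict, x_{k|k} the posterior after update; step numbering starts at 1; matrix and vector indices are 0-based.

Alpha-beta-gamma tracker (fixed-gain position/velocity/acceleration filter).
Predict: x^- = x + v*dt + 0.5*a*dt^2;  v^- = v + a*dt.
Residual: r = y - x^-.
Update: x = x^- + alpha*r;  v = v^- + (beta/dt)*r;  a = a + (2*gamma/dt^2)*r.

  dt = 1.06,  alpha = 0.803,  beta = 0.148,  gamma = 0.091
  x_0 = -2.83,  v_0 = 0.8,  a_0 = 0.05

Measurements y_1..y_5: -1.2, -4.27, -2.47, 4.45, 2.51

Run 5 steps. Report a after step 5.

a_post = 0.4869

step 1: x_pred=-1.9539  r=0.7539  x^+=-1.3485  v^+=0.9583  a^+=0.1721
step 2: x_pred=-0.2361  r=-4.0339  x^+=-3.4753  v^+=0.5775  a^+=-0.4813
step 3: x_pred=-3.1336  r=0.6636  x^+=-2.6007  v^+=0.1600  a^+=-0.3738
step 4: x_pred=-2.6412  r=7.0912  x^+=3.0530  v^+=0.7538  a^+=0.7748
step 5: x_pred=4.2874  r=-1.7774  x^+=2.8601  v^+=1.3269  a^+=0.4869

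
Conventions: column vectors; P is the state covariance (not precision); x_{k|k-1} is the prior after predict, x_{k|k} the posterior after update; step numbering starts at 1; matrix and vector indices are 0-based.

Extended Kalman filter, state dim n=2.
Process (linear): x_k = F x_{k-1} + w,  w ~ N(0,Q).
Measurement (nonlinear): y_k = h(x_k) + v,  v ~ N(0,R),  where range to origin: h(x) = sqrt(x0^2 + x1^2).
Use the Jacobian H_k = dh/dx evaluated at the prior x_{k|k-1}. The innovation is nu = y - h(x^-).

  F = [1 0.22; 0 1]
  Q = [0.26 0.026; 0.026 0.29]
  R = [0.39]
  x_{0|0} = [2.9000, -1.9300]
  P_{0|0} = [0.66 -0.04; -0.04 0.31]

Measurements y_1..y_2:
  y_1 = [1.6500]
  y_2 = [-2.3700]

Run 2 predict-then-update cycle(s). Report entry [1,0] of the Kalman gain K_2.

step 1: x^-=[2.4754, -1.9300]  P^-=[0.9174 0.0542; 0.0542 0.6000]  H_jac=[0.7886 -0.6149]  S=[1.1348]  K=[0.6082; -0.2874]  nu=[-1.4889]  x^+=[1.5699, -1.5021]  P^+=[0.4977 0.2526; 0.2526 0.5062]
step 2: x^-=[1.2395, -1.5021]  P^-=[0.8933 0.3899; 0.3899 0.7962]  H_jac=[0.6365 -0.7713]  S=[0.8427]  K=[0.3178; -0.4343]  nu=[-4.3174]  x^+=[-0.1325, 0.3729]  P^+=[0.8082 0.5062; 0.5062 0.6373]

K[1,0] = -0.4343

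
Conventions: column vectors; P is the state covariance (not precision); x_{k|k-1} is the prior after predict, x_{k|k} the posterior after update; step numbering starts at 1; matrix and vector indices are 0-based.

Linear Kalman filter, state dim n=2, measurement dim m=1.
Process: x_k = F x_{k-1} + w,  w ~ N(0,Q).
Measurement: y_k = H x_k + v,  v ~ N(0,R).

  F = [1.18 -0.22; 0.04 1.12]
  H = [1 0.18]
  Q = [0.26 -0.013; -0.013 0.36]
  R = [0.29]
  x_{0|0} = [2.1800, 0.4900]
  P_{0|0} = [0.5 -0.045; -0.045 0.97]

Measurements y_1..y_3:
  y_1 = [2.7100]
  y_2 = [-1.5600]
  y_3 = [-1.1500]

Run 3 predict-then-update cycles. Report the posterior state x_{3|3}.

x_post = [-1.5791, 2.9806]

step 1: x^-=[2.4646, 0.6360]  P^-=[1.0265 -0.2875; -0.2875 1.5735]  S=[1.2640]  K=[0.7712; -0.0034]  nu=[0.1309]  x^+=[2.5656, 0.6356]  P^+=[0.2748 -0.2842; -0.2842 1.5735]
step 2: x^-=[2.8875, 0.8144]  P^-=[0.8663 -0.7609; -0.7609 2.3088]  S=[0.9572]  K=[0.7620; -0.3607]  nu=[-4.5941]  x^+=[-0.6131, 2.4715]  P^+=[0.3106 -0.4978; -0.4978 2.1843]
step 3: x^-=[-1.2672, 2.7436]  P^-=[1.0566 -1.1900; -1.1900 3.0558]  S=[1.0172]  K=[0.8281; -0.6291]  nu=[-0.3767]  x^+=[-1.5791, 2.9806]  P^+=[0.3590 -0.6600; -0.6600 2.6532]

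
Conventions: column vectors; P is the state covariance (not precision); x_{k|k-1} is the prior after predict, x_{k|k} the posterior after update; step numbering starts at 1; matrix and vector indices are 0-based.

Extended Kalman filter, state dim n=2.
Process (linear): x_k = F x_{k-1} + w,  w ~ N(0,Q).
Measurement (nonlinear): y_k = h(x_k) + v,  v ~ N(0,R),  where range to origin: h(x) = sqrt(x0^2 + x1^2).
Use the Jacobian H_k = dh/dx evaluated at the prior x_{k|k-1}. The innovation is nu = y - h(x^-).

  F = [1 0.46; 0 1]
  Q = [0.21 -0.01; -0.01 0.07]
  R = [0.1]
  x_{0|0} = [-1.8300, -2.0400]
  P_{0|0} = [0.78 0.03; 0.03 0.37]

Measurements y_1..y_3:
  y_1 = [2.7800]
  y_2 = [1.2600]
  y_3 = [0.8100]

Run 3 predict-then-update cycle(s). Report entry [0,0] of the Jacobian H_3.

H_jac[0,0] = -0.8911

step 1: x^-=[-2.7684, -2.0400]  P^-=[1.0959 0.1902; 0.1902 0.4400]  H_jac=[-0.8050 -0.5932]  S=[1.1467]  K=[-0.8677; -0.3611]  nu=[-0.6588]  x^+=[-2.1967, -1.8021]  P^+=[0.2324 -0.1692; -0.1692 0.2904]
step 2: x^-=[-3.0256, -1.8021]  P^-=[0.3483 -0.0456; -0.0456 0.3604]  H_jac=[-0.8592 -0.5117]  S=[0.4114]  K=[-0.6707; -0.3532]  nu=[-2.2616]  x^+=[-1.5089, -1.0033]  P^+=[0.1632 -0.1430; -0.1430 0.3091]
step 3: x^-=[-1.9704, -1.0033]  P^-=[0.3071 -0.0108; -0.0108 0.3791]  H_jac=[-0.8911 -0.4538]  S=[0.4132]  K=[-0.6504; -0.3930]  nu=[-1.4011]  x^+=[-1.0590, -0.4526]  P^+=[0.1323 -0.1164; -0.1164 0.3153]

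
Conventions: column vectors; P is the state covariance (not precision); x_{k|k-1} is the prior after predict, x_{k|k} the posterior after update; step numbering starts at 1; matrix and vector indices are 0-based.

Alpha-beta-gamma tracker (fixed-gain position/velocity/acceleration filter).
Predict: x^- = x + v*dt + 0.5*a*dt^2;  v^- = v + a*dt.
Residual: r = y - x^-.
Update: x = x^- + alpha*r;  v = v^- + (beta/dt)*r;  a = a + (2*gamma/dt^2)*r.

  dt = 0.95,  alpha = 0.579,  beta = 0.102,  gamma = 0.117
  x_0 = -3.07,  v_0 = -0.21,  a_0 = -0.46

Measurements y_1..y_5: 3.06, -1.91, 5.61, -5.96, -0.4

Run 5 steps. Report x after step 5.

x_post = 0.1288

step 1: x_pred=-3.4771  r=6.5371  x^+=0.3079  v^+=0.0549  a^+=1.2349
step 2: x_pred=0.9173  r=-2.8273  x^+=-0.7197  v^+=0.9245  a^+=0.5019
step 3: x_pred=0.3850  r=5.2250  x^+=3.4103  v^+=1.9623  a^+=1.8566
step 4: x_pred=6.1122  r=-12.0722  x^+=-0.8776  v^+=2.4299  a^+=-1.2735
step 5: x_pred=0.8561  r=-1.2561  x^+=0.1288  v^+=1.0852  a^+=-1.5992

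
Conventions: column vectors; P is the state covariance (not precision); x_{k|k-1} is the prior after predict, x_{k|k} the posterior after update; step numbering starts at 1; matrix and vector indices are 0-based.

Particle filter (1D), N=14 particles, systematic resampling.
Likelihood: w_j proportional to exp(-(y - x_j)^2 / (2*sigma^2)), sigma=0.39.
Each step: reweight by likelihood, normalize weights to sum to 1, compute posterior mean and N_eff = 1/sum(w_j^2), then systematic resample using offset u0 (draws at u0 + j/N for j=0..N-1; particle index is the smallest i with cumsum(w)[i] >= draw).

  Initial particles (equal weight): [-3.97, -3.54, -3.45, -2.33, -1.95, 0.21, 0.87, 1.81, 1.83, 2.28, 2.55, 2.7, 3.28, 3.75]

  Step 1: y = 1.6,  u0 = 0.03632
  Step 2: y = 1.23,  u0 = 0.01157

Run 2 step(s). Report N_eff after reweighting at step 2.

step 1: w=[0.0000, 0.0000, 0.0000, 0.0000, 0.0000, 0.0008, 0.0799, 0.3987, 0.3873, 0.1008, 0.0237, 0.0086, 0.0000, 0.0000]  mean=1.8140  Neff=3.0657  idx=[6, 7, 7, 7, 7, 7, 7, 8, 8, 8, 8, 8, 9, 9]
step 2: w=[0.1546, 0.0784, 0.0784, 0.0784, 0.0784, 0.0784, 0.0784, 0.0725, 0.0725, 0.0725, 0.0725, 0.0725, 0.0063, 0.0063]  mean=1.6778  Neff=11.4774  idx=[0, 0, 0, 1, 2, 3, 4, 5, 6, 7, 8, 9, 10, 11]

N_eff = 11.4774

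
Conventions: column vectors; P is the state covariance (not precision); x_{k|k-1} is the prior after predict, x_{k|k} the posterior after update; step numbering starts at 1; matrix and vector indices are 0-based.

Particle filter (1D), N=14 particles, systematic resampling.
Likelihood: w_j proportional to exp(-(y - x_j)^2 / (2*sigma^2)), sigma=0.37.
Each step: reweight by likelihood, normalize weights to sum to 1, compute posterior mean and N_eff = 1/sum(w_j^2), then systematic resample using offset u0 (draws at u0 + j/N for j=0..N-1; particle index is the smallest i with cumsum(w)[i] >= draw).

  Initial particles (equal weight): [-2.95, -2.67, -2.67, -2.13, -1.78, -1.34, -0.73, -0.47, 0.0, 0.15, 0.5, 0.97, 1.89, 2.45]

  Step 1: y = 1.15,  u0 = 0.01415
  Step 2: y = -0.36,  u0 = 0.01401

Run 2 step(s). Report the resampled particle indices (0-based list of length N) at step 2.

resampled_idx = [0, 0, 0, 0, 0, 0, 0, 0, 0, 0, 1, 1, 2, 2]

step 1: w=[0.0000, 0.0000, 0.0000, 0.0000, 0.0000, 0.0000, 0.0000, 0.0001, 0.0063, 0.0204, 0.1678, 0.6976, 0.1063, 0.0016]  mean=0.9685  Neff=1.8992  idx=[9, 10, 10, 11, 11, 11, 11, 11, 11, 11, 11, 11, 11, 12]
step 2: w=[0.7207, 0.1251, 0.1251, 0.0029, 0.0029, 0.0029, 0.0029, 0.0029, 0.0029, 0.0029, 0.0029, 0.0029, 0.0029, 0.0000]  mean=0.2615  Neff=1.8156  idx=[0, 0, 0, 0, 0, 0, 0, 0, 0, 0, 1, 1, 2, 2]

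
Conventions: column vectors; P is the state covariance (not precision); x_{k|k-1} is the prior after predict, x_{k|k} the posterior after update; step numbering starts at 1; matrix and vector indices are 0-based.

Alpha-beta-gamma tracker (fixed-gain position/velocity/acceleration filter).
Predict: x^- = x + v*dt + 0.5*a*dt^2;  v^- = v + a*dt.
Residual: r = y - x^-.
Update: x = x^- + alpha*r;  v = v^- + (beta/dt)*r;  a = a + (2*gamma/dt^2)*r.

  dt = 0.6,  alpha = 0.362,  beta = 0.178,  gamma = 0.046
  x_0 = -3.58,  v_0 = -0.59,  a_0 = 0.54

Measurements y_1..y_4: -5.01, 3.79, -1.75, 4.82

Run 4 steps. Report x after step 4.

step 1: x_pred=-3.8368  r=-1.1732  x^+=-4.2615  v^+=-0.6140  a^+=0.2402
step 2: x_pred=-4.5867  r=8.3767  x^+=-1.5543  v^+=2.0151  a^+=2.3809
step 3: x_pred=0.0833  r=-1.8333  x^+=-0.5803  v^+=2.8998  a^+=1.9124
step 4: x_pred=1.5038  r=3.3162  x^+=2.7042  v^+=5.0310  a^+=2.7599

x_post = 2.7042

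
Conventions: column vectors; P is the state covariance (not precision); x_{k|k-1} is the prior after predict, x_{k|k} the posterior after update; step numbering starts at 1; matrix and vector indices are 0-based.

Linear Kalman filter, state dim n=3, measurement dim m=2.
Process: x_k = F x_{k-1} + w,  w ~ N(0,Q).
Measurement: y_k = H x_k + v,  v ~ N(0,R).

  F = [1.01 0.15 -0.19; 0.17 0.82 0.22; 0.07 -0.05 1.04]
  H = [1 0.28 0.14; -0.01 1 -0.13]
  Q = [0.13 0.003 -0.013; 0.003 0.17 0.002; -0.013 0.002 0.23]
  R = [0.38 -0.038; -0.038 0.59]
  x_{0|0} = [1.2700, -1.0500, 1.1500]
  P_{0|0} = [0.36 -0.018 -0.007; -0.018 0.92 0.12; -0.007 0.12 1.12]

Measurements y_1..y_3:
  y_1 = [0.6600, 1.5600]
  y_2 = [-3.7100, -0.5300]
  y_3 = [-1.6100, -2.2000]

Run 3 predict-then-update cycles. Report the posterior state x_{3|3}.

x_post = [-1.8062, -0.7962, 1.1634]

step 1: x^-=[0.9067, -0.3921, 1.3374]  P^-=[0.5488 0.0997 -0.2024; 0.0997 0.8910 0.3236; -0.2024 0.3236 1.4321]  S=[1.0512 0.3395; 0.3395 1.4186]  K=[0.5356 -0.0432; 0.1975 0.5505; 0.0570 0.0847]  nu=[-0.3241, 2.1350]  x^+=[0.6409, 0.7191, 1.4997]  P^+=[0.2603 -0.0749 -0.2439; -0.0749 0.3463 0.2293; -0.2439 0.2293 1.4152]
step 2: x^-=[0.4702, 1.0285, 1.5686]  P^-=[0.5122 -0.1073 -0.4888; -0.1073 0.5225 0.4572; -0.4888 0.4572 1.7040]  S=[0.8055 0.0767; 0.0767 1.0233]  K=[0.5220 -0.0869; 0.0853 0.4471; -0.1754 0.2482]  nu=[-4.6878, -1.3499]  x^+=[-1.8593, 0.0253, 2.0559]  P^+=[0.2920 -0.1207 -0.4041; -0.1207 0.3062 0.3601; -0.4041 0.3601 1.6228]
step 3: x^-=[-2.2647, 0.1569, 2.0067]  P^-=[0.5914 -0.2011 -0.6700; -0.2011 0.5289 0.5837; -0.6700 0.5837 1.8920]  S=[0.7955 0.0178; 0.0178 1.0014]  K=[0.5576 -0.1296; 0.0260 0.4539; -0.3116 0.3495]  nu=[0.3298, -2.1187]  x^+=[-1.8062, -0.7962, 1.1634]  P^+=[0.3298 -0.1581 -0.4906; -0.1581 0.3216 0.4337; -0.4906 0.4337 1.6963]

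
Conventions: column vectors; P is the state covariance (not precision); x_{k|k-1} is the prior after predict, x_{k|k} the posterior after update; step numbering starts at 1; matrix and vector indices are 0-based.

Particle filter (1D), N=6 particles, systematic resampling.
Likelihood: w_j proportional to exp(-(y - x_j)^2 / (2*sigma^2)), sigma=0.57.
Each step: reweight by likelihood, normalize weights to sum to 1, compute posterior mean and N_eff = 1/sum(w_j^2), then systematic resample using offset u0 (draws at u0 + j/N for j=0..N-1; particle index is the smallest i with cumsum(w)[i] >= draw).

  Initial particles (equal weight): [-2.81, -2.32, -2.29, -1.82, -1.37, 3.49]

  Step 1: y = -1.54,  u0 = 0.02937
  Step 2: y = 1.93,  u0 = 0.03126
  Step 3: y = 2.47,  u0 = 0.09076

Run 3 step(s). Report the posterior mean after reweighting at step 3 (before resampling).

post_mean = -1.3700

step 1: w=[0.0305, 0.1431, 0.1536, 0.3236, 0.3492, 0.0000]  mean=-1.8368  Neff=3.6814  idx=[0, 2, 3, 3, 4, 4]
step 2: w=[0.0000, 0.0000, 0.0038, 0.0038, 0.4962, 0.4962]  mean=-1.3734  Neff=2.0304  idx=[4, 4, 4, 5, 5, 5]
step 3: w=[0.1667, 0.1667, 0.1667, 0.1667, 0.1667, 0.1667]  mean=-1.3700  Neff=6.0000  idx=[0, 1, 2, 3, 4, 5]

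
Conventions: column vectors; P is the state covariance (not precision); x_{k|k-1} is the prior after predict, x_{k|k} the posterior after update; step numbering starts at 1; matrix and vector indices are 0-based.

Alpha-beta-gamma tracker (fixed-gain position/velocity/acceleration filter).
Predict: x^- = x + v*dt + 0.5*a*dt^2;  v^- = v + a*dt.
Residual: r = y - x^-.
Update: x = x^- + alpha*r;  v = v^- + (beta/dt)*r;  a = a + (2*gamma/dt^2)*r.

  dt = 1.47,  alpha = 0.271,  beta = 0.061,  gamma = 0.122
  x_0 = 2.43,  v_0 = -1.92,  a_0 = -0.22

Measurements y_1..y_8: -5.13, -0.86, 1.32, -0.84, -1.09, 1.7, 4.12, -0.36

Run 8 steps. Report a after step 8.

step 1: x_pred=-0.6301  r=-4.4999  x^+=-1.8496  v^+=-2.4301  a^+=-0.7281
step 2: x_pred=-6.2086  r=5.3486  x^+=-4.7591  v^+=-3.2785  a^+=-0.1242
step 3: x_pred=-9.7127  r=11.0327  x^+=-6.7228  v^+=-3.0032  a^+=1.1216
step 4: x_pred=-9.9257  r=9.0857  x^+=-7.4635  v^+=-0.9775  a^+=2.1475
step 5: x_pred=-6.5801  r=5.4901  x^+=-5.0923  v^+=2.4072  a^+=2.7674
step 6: x_pred=1.4364  r=0.2636  x^+=1.5078  v^+=6.4863  a^+=2.7972
step 7: x_pred=14.0649  r=-9.9449  x^+=11.3698  v^+=10.1855  a^+=1.6743
step 8: x_pred=28.1514  r=-28.5114  x^+=20.4248  v^+=11.4635  a^+=-1.5451

a_post = -1.5451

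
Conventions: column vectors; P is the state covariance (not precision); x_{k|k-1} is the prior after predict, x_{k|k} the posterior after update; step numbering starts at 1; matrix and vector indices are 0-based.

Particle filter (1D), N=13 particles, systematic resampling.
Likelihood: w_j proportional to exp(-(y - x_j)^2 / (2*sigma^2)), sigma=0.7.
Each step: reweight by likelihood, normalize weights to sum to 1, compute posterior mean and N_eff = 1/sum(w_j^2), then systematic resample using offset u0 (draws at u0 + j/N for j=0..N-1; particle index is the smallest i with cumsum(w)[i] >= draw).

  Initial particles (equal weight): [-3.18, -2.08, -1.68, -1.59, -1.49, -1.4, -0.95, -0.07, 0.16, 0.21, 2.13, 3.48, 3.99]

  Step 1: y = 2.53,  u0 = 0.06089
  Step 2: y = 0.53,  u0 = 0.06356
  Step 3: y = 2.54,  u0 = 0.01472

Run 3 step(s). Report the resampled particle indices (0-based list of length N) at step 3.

resampled_idx = [0, 1, 2, 3, 4, 5, 6, 7, 8, 9, 10, 11, 12]

step 1: w=[0.0000, 0.0000, 0.0000, 0.0000, 0.0000, 0.0000, 0.0000, 0.0007, 0.0024, 0.0030, 0.6202, 0.2907, 0.0829]  mean=2.6647  Neff=2.1005  idx=[10, 10, 10, 10, 10, 10, 10, 10, 11, 11, 11, 11, 12]
step 2: w=[0.1249, 0.1249, 0.1249, 0.1249, 0.1249, 0.1249, 0.1249, 0.1249, 0.0002, 0.0002, 0.0002, 0.0002, 0.0000]  mean=2.1313  Neff=8.0153  idx=[0, 1, 1, 2, 2, 3, 4, 4, 5, 6, 6, 7, 7]
step 3: w=[0.0769, 0.0769, 0.0769, 0.0769, 0.0769, 0.0769, 0.0769, 0.0769, 0.0769, 0.0769, 0.0769, 0.0769, 0.0769]  mean=2.1300  Neff=13.0000  idx=[0, 1, 2, 3, 4, 5, 6, 7, 8, 9, 10, 11, 12]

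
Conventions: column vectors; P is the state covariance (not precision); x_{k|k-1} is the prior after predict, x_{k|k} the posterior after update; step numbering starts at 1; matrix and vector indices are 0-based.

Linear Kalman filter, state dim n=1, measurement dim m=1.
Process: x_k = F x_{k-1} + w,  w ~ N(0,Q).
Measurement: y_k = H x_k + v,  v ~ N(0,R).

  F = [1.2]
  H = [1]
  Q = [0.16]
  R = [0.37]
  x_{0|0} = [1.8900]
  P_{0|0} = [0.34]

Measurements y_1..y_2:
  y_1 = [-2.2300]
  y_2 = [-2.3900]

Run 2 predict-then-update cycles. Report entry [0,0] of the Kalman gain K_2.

step 1: x^-=[2.2680]  P^-=[0.6496]  S=[1.0196]  K=[0.6371]  nu=[-4.4980]  x^+=[-0.5977]  P^+=[0.2357]
step 2: x^-=[-0.7173]  P^-=[0.4995]  S=[0.8695]  K=[0.5744]  nu=[-1.6727]  x^+=[-1.6782]  P^+=[0.2125]

K[0,0] = 0.5744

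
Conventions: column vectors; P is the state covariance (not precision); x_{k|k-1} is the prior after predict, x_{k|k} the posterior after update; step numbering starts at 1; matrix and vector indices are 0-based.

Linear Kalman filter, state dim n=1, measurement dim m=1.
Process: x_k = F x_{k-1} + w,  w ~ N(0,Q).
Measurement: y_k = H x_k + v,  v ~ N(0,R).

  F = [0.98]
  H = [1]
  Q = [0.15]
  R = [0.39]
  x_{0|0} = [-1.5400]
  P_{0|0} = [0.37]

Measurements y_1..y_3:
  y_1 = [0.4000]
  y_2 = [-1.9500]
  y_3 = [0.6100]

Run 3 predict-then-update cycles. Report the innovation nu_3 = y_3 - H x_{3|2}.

innov = [1.7443]

step 1: x^-=[-1.5092]  P^-=[0.5053]  S=[0.8953]  K=[0.5644]  nu=[1.9092]  x^+=[-0.4316]  P^+=[0.2201]
step 2: x^-=[-0.4230]  P^-=[0.3614]  S=[0.7514]  K=[0.4810]  nu=[-1.5270]  x^+=[-1.1574]  P^+=[0.1876]
step 3: x^-=[-1.1343]  P^-=[0.3302]  S=[0.7202]  K=[0.4584]  nu=[1.7443]  x^+=[-0.3346]  P^+=[0.1788]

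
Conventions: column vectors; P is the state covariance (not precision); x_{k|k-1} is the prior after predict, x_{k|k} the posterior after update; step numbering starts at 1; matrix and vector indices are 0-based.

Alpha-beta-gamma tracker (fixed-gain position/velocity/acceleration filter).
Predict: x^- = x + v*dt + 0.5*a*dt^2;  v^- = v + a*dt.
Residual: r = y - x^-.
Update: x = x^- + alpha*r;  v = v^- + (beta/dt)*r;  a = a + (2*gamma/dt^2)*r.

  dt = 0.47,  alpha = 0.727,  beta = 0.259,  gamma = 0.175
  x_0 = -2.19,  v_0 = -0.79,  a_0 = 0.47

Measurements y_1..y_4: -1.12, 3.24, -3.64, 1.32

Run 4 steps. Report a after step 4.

a_post = -1.8410

step 1: x_pred=-2.5094  r=1.3894  x^+=-1.4993  v^+=0.1965  a^+=2.6714
step 2: x_pred=-1.1119  r=4.3519  x^+=2.0519  v^+=3.8503  a^+=9.5666
step 3: x_pred=4.9182  r=-8.5582  x^+=-1.3036  v^+=3.6305  a^+=-3.9932
step 4: x_pred=-0.0384  r=1.3584  x^+=0.9492  v^+=2.5022  a^+=-1.8410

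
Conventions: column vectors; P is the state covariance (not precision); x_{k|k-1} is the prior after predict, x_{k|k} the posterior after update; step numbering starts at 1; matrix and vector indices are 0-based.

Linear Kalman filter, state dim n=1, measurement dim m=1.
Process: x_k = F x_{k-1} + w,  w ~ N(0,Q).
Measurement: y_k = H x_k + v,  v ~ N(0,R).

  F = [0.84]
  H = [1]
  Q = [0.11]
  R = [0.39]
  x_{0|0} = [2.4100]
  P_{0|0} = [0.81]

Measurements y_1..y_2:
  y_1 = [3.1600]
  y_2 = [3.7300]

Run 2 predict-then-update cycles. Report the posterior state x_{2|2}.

step 1: x^-=[2.0244]  P^-=[0.6815]  S=[1.0715]  K=[0.6360]  nu=[1.1356]  x^+=[2.7467]  P^+=[0.2481]
step 2: x^-=[2.3072]  P^-=[0.2850]  S=[0.6750]  K=[0.4222]  nu=[1.4228]  x^+=[2.9080]  P^+=[0.1647]

x_post = [2.9080]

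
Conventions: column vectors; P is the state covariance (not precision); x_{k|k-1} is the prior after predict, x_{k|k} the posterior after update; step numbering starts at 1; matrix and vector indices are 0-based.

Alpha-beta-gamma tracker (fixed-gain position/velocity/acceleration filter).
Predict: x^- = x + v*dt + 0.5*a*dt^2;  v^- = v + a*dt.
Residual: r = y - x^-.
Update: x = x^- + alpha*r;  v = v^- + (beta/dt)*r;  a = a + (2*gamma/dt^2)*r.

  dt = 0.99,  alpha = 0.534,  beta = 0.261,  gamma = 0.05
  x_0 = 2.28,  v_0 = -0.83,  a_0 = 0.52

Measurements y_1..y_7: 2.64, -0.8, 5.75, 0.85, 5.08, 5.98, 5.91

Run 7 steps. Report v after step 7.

step 1: x_pred=1.7131  r=0.9269  x^+=2.2081  v^+=-0.0708  a^+=0.6146
step 2: x_pred=2.4391  r=-3.2391  x^+=0.7094  v^+=-0.3164  a^+=0.2841
step 3: x_pred=0.5354  r=5.2146  x^+=3.3200  v^+=1.3396  a^+=0.8161
step 4: x_pred=5.0462  r=-4.1962  x^+=2.8054  v^+=1.0413  a^+=0.3880
step 5: x_pred=4.0265  r=1.0535  x^+=4.5891  v^+=1.7032  a^+=0.4955
step 6: x_pred=6.5180  r=-0.5380  x^+=6.2307  v^+=2.0519  a^+=0.4406
step 7: x_pred=8.4780  r=-2.5680  x^+=7.1067  v^+=1.8110  a^+=0.1786

v_post = 1.8110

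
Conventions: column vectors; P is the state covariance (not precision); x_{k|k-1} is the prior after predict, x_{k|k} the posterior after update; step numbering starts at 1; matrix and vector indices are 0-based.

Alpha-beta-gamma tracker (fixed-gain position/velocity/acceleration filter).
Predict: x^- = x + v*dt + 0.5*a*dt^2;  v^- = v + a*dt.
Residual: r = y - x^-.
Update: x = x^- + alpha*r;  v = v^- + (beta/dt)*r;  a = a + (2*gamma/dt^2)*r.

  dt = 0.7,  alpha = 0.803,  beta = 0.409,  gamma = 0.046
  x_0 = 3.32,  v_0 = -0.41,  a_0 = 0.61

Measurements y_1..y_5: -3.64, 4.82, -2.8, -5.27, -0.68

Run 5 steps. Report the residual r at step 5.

resid = 6.5554

step 1: x_pred=3.1824  r=-6.8224  x^+=-2.2960  v^+=-3.9693  a^+=-0.6709
step 2: x_pred=-5.2388  r=10.0588  x^+=2.8384  v^+=1.4383  a^+=1.2176
step 3: x_pred=4.1436  r=-6.9436  x^+=-1.4321  v^+=-1.7664  a^+=-0.0860
step 4: x_pred=-2.6896  r=-2.5804  x^+=-4.7617  v^+=-3.3342  a^+=-0.5705
step 5: x_pred=-7.2354  r=6.5554  x^+=-1.9714  v^+=0.0966  a^+=0.6603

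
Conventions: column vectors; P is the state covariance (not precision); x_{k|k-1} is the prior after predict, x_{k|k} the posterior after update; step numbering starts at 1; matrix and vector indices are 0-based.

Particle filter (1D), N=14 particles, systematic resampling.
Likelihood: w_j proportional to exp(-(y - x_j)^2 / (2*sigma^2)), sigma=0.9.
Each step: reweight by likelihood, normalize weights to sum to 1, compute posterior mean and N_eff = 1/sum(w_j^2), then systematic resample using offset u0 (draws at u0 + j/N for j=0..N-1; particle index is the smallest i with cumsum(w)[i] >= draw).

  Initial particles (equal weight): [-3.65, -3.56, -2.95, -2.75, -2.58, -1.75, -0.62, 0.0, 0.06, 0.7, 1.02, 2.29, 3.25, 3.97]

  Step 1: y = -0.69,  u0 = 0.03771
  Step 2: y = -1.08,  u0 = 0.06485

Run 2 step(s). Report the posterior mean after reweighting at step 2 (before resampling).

post_mean = -0.6699

step 1: w=[0.0012, 0.0017, 0.0117, 0.0199, 0.0301, 0.1367, 0.2726, 0.2038, 0.1932, 0.0830, 0.0450, 0.0011, 0.0000, 0.0000]  mean=-0.4674  Neff=5.4886  idx=[4, 5, 5, 6, 6, 6, 6, 7, 7, 8, 8, 8, 9, 10]
step 2: w=[0.0320, 0.0972, 0.0972, 0.1125, 0.1125, 0.1125, 0.1125, 0.0624, 0.0624, 0.0575, 0.0575, 0.0575, 0.0181, 0.0084]  mean=-0.6699  Neff=11.2851  idx=[1, 2, 2, 3, 4, 4, 5, 6, 6, 7, 8, 9, 11, 13]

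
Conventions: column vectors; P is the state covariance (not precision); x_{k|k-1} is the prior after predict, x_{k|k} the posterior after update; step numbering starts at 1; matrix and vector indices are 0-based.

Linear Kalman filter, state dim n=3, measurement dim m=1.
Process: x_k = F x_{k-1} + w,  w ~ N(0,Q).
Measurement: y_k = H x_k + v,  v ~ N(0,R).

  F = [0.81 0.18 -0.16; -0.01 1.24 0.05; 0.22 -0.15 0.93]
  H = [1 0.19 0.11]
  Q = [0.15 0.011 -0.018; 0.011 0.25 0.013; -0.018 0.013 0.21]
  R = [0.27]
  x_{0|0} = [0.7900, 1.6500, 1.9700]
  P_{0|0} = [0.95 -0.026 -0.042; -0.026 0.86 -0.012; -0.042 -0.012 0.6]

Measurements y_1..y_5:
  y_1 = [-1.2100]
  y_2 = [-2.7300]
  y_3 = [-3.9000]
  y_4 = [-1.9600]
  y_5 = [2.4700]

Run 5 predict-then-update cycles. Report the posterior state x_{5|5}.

x_post = [0.2745, 4.7237, -1.7063]

step 1: x^-=[0.6217, 2.1366, 1.7584]  P^-=[0.8205 0.1649 0.0085; 0.1649 1.5731 -0.1421; 0.0085 -0.1421 0.7821]  S=[1.2154]  K=[0.7017; 0.3687; 0.0555]  nu=[-2.4311]  x^+=[-1.0841, 1.2401, 1.6234]  P^+=[0.2221 -0.1496 -0.0389; -0.1496 1.4079 -0.1670; -0.0389 -0.1670 0.7784]
step 2: x^-=[-0.9146, 1.6298, 1.0852]  P^-=[0.3374 0.1972 -0.1799; 0.1972 2.3998 -0.4456; -0.1799 -0.4456 0.9662]  S=[0.7225]  K=[0.4915; 0.8363; -0.2191]  nu=[-2.2444]  x^+=[-2.0177, -0.2472, 1.5769]  P^+=[0.1629 -0.0997 -0.1021; -0.0997 1.8945 -0.3132; -0.1021 -0.3132 0.9315]
step 3: x^-=[-1.9311, -0.2075, 1.0597]  P^-=[0.3575 0.3801 -0.3038; 0.3801 3.1290 -0.6828; -0.3038 -0.6828 1.1184]  S=[0.8031]  K=[0.4935; 1.1201; -0.3867]  nu=[-2.0460]  x^+=[-2.9409, -2.4993, 1.8509]  P^+=[0.1619 -0.0638 -0.1506; -0.0638 2.1214 -0.3349; -0.1506 -0.3349 0.9983]
step 4: x^-=[-3.1281, -2.9771, 1.4492]  P^-=[0.3903 0.4683 -0.3620; 0.4683 3.4746 -0.7370; -0.3620 -0.7370 1.1650]  S=[0.8673]  K=[0.5066; 1.2077; -0.4311]  nu=[1.5743]  x^+=[-2.3305, -1.0758, 0.7706]  P^+=[0.1676 -0.0623 -0.1726; -0.0623 2.2096 -0.2855; -0.1726 -0.2855 1.0039]
step 5: x^-=[-2.2046, -1.2722, 0.3653]  P^-=[0.4003 0.4791 -0.3706; 0.4791 3.6164 -0.6962; -0.3706 -0.6962 1.1492]  S=[0.8861]  K=[0.5084; 1.2296; -0.4249]  nu=[4.8761]  x^+=[0.2745, 4.7237, -1.7063]  P^+=[0.1712 -0.0749 -0.1792; -0.0749 2.2765 -0.2332; -0.1792 -0.2332 0.9893]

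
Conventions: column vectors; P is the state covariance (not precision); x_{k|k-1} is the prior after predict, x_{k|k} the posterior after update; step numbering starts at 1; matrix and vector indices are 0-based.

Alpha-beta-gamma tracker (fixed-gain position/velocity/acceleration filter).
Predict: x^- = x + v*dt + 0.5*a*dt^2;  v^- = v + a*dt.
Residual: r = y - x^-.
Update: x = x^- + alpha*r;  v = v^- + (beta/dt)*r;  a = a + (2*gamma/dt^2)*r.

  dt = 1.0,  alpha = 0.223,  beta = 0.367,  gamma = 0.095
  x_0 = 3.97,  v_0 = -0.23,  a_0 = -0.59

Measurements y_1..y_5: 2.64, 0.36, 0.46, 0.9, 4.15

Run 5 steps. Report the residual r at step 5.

step 1: x_pred=3.4450  r=-0.8050  x^+=3.2655  v^+=-1.1154  a^+=-0.7429
step 2: x_pred=1.7786  r=-1.4186  x^+=1.4622  v^+=-2.3790  a^+=-1.0125
step 3: x_pred=-1.4230  r=1.8830  x^+=-1.0031  v^+=-2.7004  a^+=-0.6547
step 4: x_pred=-4.0309  r=4.9309  x^+=-2.9313  v^+=-1.5455  a^+=0.2822
step 5: x_pred=-4.3357  r=8.4857  x^+=-2.4434  v^+=1.8509  a^+=1.8944

resid = 8.4857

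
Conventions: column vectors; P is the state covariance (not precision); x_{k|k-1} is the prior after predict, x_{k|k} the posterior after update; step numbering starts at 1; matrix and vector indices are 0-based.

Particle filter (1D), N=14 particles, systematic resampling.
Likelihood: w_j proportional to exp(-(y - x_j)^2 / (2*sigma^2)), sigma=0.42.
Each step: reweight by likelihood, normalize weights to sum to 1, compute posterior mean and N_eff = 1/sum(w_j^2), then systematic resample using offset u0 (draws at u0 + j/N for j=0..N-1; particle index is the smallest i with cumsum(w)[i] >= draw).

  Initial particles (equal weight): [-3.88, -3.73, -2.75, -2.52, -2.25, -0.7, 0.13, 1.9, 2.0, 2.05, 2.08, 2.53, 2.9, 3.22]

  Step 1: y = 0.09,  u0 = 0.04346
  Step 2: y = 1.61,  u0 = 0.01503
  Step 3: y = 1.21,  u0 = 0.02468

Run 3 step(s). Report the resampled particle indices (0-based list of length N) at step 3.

resampled_idx = [0, 1, 2, 3, 4, 5, 6, 7, 8, 9, 10, 11, 12, 13]

step 1: w=[0.0000, 0.0000, 0.0000, 0.0000, 0.0000, 0.1462, 0.8537, 0.0001, 0.0000, 0.0000, 0.0000, 0.0000, 0.0000, 0.0000]  mean=0.0089  Neff=1.3332  idx=[5, 5, 6, 6, 6, 6, 6, 6, 6, 6, 6, 6, 6, 6]
step 2: w=[0.0000, 0.0000, 0.0833, 0.0833, 0.0833, 0.0833, 0.0833, 0.0833, 0.0833, 0.0833, 0.0833, 0.0833, 0.0833, 0.0833]  mean=0.1300  Neff=12.0005  idx=[2, 3, 3, 4, 5, 6, 7, 8, 9, 9, 10, 11, 12, 13]
step 3: w=[0.0714, 0.0714, 0.0714, 0.0714, 0.0714, 0.0714, 0.0714, 0.0714, 0.0714, 0.0714, 0.0714, 0.0714, 0.0714, 0.0714]  mean=0.1300  Neff=14.0000  idx=[0, 1, 2, 3, 4, 5, 6, 7, 8, 9, 10, 11, 12, 13]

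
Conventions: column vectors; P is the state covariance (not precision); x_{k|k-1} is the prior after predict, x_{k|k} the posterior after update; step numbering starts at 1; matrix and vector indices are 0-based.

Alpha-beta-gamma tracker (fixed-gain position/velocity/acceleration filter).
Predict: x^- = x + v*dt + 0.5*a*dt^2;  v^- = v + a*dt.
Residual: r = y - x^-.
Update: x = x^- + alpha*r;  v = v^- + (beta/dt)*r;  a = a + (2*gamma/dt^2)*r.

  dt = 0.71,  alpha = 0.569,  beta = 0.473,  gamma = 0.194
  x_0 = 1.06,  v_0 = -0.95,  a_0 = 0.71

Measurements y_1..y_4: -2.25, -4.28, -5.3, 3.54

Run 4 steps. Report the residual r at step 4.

step 1: x_pred=0.5645  r=-2.8145  x^+=-1.0370  v^+=-2.3209  a^+=-1.4563
step 2: x_pred=-3.0518  r=-1.2282  x^+=-3.7507  v^+=-4.1730  a^+=-2.4016
step 3: x_pred=-7.3188  r=2.0188  x^+=-6.1701  v^+=-4.5332  a^+=-0.8477
step 4: x_pred=-9.6023  r=13.1423  x^+=-2.1243  v^+=3.6203  a^+=9.2678

resid = 13.1423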